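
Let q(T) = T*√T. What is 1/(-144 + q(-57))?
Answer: I/(3*(-48*I + 19*√57)) ≈ -0.00069927 + 0.0020898*I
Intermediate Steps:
q(T) = T^(3/2)
1/(-144 + q(-57)) = 1/(-144 + (-57)^(3/2)) = 1/(-144 - 57*I*√57)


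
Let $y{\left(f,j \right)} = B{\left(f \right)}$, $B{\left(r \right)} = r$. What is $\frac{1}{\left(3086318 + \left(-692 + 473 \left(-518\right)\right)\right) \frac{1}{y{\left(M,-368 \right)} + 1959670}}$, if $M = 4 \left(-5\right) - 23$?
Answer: $\frac{1959627}{2840612} \approx 0.68986$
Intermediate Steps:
$M = -43$ ($M = -20 - 23 = -43$)
$y{\left(f,j \right)} = f$
$\frac{1}{\left(3086318 + \left(-692 + 473 \left(-518\right)\right)\right) \frac{1}{y{\left(M,-368 \right)} + 1959670}} = \frac{1}{\left(3086318 + \left(-692 + 473 \left(-518\right)\right)\right) \frac{1}{-43 + 1959670}} = \frac{1}{\left(3086318 - 245706\right) \frac{1}{1959627}} = \frac{1}{2840612 \cdot \frac{1}{1959627}} = \frac{1}{\frac{2840612}{1959627}} = \frac{1959627}{2840612}$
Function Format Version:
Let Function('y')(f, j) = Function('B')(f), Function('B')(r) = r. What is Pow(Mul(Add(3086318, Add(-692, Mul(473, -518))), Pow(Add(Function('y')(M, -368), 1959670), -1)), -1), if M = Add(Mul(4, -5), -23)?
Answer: Rational(1959627, 2840612) ≈ 0.68986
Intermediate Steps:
M = -43 (M = Add(-20, -23) = -43)
Function('y')(f, j) = f
Pow(Mul(Add(3086318, Add(-692, Mul(473, -518))), Pow(Add(Function('y')(M, -368), 1959670), -1)), -1) = Pow(Mul(Add(3086318, Add(-692, Mul(473, -518))), Pow(Add(-43, 1959670), -1)), -1) = Pow(Mul(Add(3086318, Add(-692, -245014)), Pow(1959627, -1)), -1) = Pow(Mul(Add(3086318, -245706), Rational(1, 1959627)), -1) = Pow(Mul(2840612, Rational(1, 1959627)), -1) = Pow(Rational(2840612, 1959627), -1) = Rational(1959627, 2840612)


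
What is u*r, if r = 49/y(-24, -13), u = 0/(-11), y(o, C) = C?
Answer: 0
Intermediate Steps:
u = 0 (u = 0*(-1/11) = 0)
r = -49/13 (r = 49/(-13) = 49*(-1/13) = -49/13 ≈ -3.7692)
u*r = 0*(-49/13) = 0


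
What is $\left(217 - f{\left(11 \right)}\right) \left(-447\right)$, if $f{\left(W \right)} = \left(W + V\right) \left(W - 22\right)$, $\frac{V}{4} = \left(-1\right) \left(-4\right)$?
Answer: $-229758$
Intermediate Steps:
$V = 16$ ($V = 4 \left(\left(-1\right) \left(-4\right)\right) = 4 \cdot 4 = 16$)
$f{\left(W \right)} = \left(-22 + W\right) \left(16 + W\right)$ ($f{\left(W \right)} = \left(W + 16\right) \left(W - 22\right) = \left(16 + W\right) \left(-22 + W\right) = \left(-22 + W\right) \left(16 + W\right)$)
$\left(217 - f{\left(11 \right)}\right) \left(-447\right) = \left(217 - \left(-352 + 11^{2} - 66\right)\right) \left(-447\right) = \left(217 - \left(-352 + 121 - 66\right)\right) \left(-447\right) = \left(217 - -297\right) \left(-447\right) = \left(217 + 297\right) \left(-447\right) = 514 \left(-447\right) = -229758$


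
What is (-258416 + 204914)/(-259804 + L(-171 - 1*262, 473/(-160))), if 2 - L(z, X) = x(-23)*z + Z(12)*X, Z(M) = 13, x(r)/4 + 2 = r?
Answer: 8560320/48490171 ≈ 0.17654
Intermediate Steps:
x(r) = -8 + 4*r
L(z, X) = 2 - 13*X + 100*z (L(z, X) = 2 - ((-8 + 4*(-23))*z + 13*X) = 2 - ((-8 - 92)*z + 13*X) = 2 - (-100*z + 13*X) = 2 + (-13*X + 100*z) = 2 - 13*X + 100*z)
(-258416 + 204914)/(-259804 + L(-171 - 1*262, 473/(-160))) = (-258416 + 204914)/(-259804 + (2 - 6149/(-160) + 100*(-171 - 1*262))) = -53502/(-259804 + (2 - 6149*(-1)/160 + 100*(-171 - 262))) = -53502/(-259804 + (2 - 13*(-473/160) + 100*(-433))) = -53502/(-259804 + (2 + 6149/160 - 43300)) = -53502/(-259804 - 6921531/160) = -53502/(-48490171/160) = -53502*(-160/48490171) = 8560320/48490171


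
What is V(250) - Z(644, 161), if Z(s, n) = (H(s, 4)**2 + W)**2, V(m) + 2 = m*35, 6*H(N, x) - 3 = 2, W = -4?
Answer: 11323247/1296 ≈ 8737.1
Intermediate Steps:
H(N, x) = 5/6 (H(N, x) = 1/2 + (1/6)*2 = 1/2 + 1/3 = 5/6)
V(m) = -2 + 35*m (V(m) = -2 + m*35 = -2 + 35*m)
Z(s, n) = 14161/1296 (Z(s, n) = ((5/6)**2 - 4)**2 = (25/36 - 4)**2 = (-119/36)**2 = 14161/1296)
V(250) - Z(644, 161) = (-2 + 35*250) - 1*14161/1296 = (-2 + 8750) - 14161/1296 = 8748 - 14161/1296 = 11323247/1296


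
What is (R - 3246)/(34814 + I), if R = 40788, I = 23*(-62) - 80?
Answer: 18771/16654 ≈ 1.1271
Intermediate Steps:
I = -1506 (I = -1426 - 80 = -1506)
(R - 3246)/(34814 + I) = (40788 - 3246)/(34814 - 1506) = 37542/33308 = 37542*(1/33308) = 18771/16654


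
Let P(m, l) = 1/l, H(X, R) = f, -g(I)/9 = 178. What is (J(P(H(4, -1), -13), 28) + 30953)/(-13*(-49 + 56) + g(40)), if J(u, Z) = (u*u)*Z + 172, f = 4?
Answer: -5260153/286117 ≈ -18.385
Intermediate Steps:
g(I) = -1602 (g(I) = -9*178 = -1602)
H(X, R) = 4
J(u, Z) = 172 + Z*u² (J(u, Z) = u²*Z + 172 = Z*u² + 172 = 172 + Z*u²)
(J(P(H(4, -1), -13), 28) + 30953)/(-13*(-49 + 56) + g(40)) = ((172 + 28*(1/(-13))²) + 30953)/(-13*(-49 + 56) - 1602) = ((172 + 28*(-1/13)²) + 30953)/(-13*7 - 1602) = ((172 + 28*(1/169)) + 30953)/(-91 - 1602) = ((172 + 28/169) + 30953)/(-1693) = (29096/169 + 30953)*(-1/1693) = (5260153/169)*(-1/1693) = -5260153/286117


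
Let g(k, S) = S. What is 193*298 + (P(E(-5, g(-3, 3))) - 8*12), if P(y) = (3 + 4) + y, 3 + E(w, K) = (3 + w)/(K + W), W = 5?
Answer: 229687/4 ≈ 57422.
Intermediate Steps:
E(w, K) = -3 + (3 + w)/(5 + K) (E(w, K) = -3 + (3 + w)/(K + 5) = -3 + (3 + w)/(5 + K))
P(y) = 7 + y
193*298 + (P(E(-5, g(-3, 3))) - 8*12) = 193*298 + ((7 + (-12 - 5 - 3*3)/(5 + 3)) - 8*12) = 57514 + ((7 + (-12 - 5 - 9)/8) - 96) = 57514 + ((7 + (1/8)*(-26)) - 96) = 57514 + ((7 - 13/4) - 96) = 57514 + (15/4 - 96) = 57514 - 369/4 = 229687/4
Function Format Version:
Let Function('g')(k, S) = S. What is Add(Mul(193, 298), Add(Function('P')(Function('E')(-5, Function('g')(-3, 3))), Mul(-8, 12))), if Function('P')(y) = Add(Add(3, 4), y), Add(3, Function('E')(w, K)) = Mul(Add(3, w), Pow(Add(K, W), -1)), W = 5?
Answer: Rational(229687, 4) ≈ 57422.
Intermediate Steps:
Function('E')(w, K) = Add(-3, Mul(Pow(Add(5, K), -1), Add(3, w))) (Function('E')(w, K) = Add(-3, Mul(Add(3, w), Pow(Add(K, 5), -1))) = Add(-3, Mul(Add(3, w), Pow(Add(5, K), -1))) = Add(-3, Mul(Pow(Add(5, K), -1), Add(3, w))))
Function('P')(y) = Add(7, y)
Add(Mul(193, 298), Add(Function('P')(Function('E')(-5, Function('g')(-3, 3))), Mul(-8, 12))) = Add(Mul(193, 298), Add(Add(7, Mul(Pow(Add(5, 3), -1), Add(-12, -5, Mul(-3, 3)))), Mul(-8, 12))) = Add(57514, Add(Add(7, Mul(Pow(8, -1), Add(-12, -5, -9))), -96)) = Add(57514, Add(Add(7, Mul(Rational(1, 8), -26)), -96)) = Add(57514, Add(Add(7, Rational(-13, 4)), -96)) = Add(57514, Add(Rational(15, 4), -96)) = Add(57514, Rational(-369, 4)) = Rational(229687, 4)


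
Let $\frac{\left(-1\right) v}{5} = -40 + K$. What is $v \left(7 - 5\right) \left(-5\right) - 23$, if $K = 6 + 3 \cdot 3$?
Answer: $-1273$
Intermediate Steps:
$K = 15$ ($K = 6 + 9 = 15$)
$v = 125$ ($v = - 5 \left(-40 + 15\right) = \left(-5\right) \left(-25\right) = 125$)
$v \left(7 - 5\right) \left(-5\right) - 23 = 125 \left(7 - 5\right) \left(-5\right) - 23 = 125 \cdot 2 \left(-5\right) - 23 = 125 \left(-10\right) - 23 = -1250 - 23 = -1273$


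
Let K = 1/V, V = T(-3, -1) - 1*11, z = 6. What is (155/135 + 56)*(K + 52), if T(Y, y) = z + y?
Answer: 479873/162 ≈ 2962.2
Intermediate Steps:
T(Y, y) = 6 + y
V = -6 (V = (6 - 1) - 1*11 = 5 - 11 = -6)
K = -⅙ (K = 1/(-6) = -⅙ ≈ -0.16667)
(155/135 + 56)*(K + 52) = (155/135 + 56)*(-⅙ + 52) = (155*(1/135) + 56)*(311/6) = (31/27 + 56)*(311/6) = (1543/27)*(311/6) = 479873/162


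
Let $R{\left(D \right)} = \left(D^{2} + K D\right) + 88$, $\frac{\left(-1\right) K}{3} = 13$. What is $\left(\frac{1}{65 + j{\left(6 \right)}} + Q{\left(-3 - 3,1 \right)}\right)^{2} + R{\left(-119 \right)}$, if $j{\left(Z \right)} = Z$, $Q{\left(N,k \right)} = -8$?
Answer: $\frac{95545979}{5041} \approx 18954.0$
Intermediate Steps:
$K = -39$ ($K = \left(-3\right) 13 = -39$)
$R{\left(D \right)} = 88 + D^{2} - 39 D$ ($R{\left(D \right)} = \left(D^{2} - 39 D\right) + 88 = 88 + D^{2} - 39 D$)
$\left(\frac{1}{65 + j{\left(6 \right)}} + Q{\left(-3 - 3,1 \right)}\right)^{2} + R{\left(-119 \right)} = \left(\frac{1}{65 + 6} - 8\right)^{2} + \left(88 + \left(-119\right)^{2} - -4641\right) = \left(\frac{1}{71} - 8\right)^{2} + \left(88 + 14161 + 4641\right) = \left(\frac{1}{71} - 8\right)^{2} + 18890 = \left(- \frac{567}{71}\right)^{2} + 18890 = \frac{321489}{5041} + 18890 = \frac{95545979}{5041}$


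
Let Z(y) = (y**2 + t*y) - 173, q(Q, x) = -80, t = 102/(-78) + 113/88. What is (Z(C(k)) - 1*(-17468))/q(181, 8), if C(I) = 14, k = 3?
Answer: -10004663/45760 ≈ -218.63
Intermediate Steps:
t = -27/1144 (t = 102*(-1/78) + 113*(1/88) = -17/13 + 113/88 = -27/1144 ≈ -0.023601)
Z(y) = -173 + y**2 - 27*y/1144 (Z(y) = (y**2 - 27*y/1144) - 173 = -173 + y**2 - 27*y/1144)
(Z(C(k)) - 1*(-17468))/q(181, 8) = ((-173 + 14**2 - 27/1144*14) - 1*(-17468))/(-80) = ((-173 + 196 - 189/572) + 17468)*(-1/80) = (12967/572 + 17468)*(-1/80) = (10004663/572)*(-1/80) = -10004663/45760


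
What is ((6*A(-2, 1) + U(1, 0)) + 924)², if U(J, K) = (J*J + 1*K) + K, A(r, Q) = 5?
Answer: 912025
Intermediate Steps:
U(J, K) = J² + 2*K (U(J, K) = (J² + K) + K = (K + J²) + K = J² + 2*K)
((6*A(-2, 1) + U(1, 0)) + 924)² = ((6*5 + (1² + 2*0)) + 924)² = ((30 + (1 + 0)) + 924)² = ((30 + 1) + 924)² = (31 + 924)² = 955² = 912025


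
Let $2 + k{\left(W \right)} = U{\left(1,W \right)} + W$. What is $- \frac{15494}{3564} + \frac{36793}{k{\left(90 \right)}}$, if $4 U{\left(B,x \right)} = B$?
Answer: $\frac{259525813}{629046} \approx 412.57$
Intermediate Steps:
$U{\left(B,x \right)} = \frac{B}{4}$
$k{\left(W \right)} = - \frac{7}{4} + W$ ($k{\left(W \right)} = -2 + \left(\frac{1}{4} \cdot 1 + W\right) = -2 + \left(\frac{1}{4} + W\right) = - \frac{7}{4} + W$)
$- \frac{15494}{3564} + \frac{36793}{k{\left(90 \right)}} = - \frac{15494}{3564} + \frac{36793}{- \frac{7}{4} + 90} = \left(-15494\right) \frac{1}{3564} + \frac{36793}{\frac{353}{4}} = - \frac{7747}{1782} + 36793 \cdot \frac{4}{353} = - \frac{7747}{1782} + \frac{147172}{353} = \frac{259525813}{629046}$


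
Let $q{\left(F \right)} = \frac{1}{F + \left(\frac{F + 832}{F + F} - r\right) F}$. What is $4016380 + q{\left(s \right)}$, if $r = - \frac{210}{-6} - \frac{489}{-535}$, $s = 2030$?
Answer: $\frac{29843940523553}{7430557} \approx 4.0164 \cdot 10^{6}$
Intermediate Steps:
$r = \frac{19214}{535}$ ($r = \left(-210\right) \left(- \frac{1}{6}\right) - - \frac{489}{535} = 35 + \frac{489}{535} = \frac{19214}{535} \approx 35.914$)
$q{\left(F \right)} = \frac{1}{F + F \left(- \frac{19214}{535} + \frac{832 + F}{2 F}\right)}$ ($q{\left(F \right)} = \frac{1}{F + \left(\frac{F + 832}{F + F} - \frac{19214}{535}\right) F} = \frac{1}{F + \left(\frac{832 + F}{2 F} - \frac{19214}{535}\right) F} = \frac{1}{F + \left(- \frac{19214}{535} + \frac{832 + F}{2 F}\right) F} = \frac{1}{F + F \left(- \frac{19214}{535} + \frac{832 + F}{2 F}\right)}$)
$4016380 + q{\left(s \right)} = 4016380 + \frac{1070}{445120 - 74750690} = 4016380 + \frac{1070}{-74305570} = 4016380 + 1070 \left(- \frac{1}{74305570}\right) = 4016380 - \frac{107}{7430557} = \frac{29843940523553}{7430557}$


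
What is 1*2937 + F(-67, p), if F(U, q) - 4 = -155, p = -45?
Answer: 2786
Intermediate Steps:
F(U, q) = -151 (F(U, q) = 4 - 155 = -151)
1*2937 + F(-67, p) = 1*2937 - 151 = 2937 - 151 = 2786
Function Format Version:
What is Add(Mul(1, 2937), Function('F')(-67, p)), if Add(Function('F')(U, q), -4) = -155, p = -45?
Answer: 2786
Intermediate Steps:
Function('F')(U, q) = -151 (Function('F')(U, q) = Add(4, -155) = -151)
Add(Mul(1, 2937), Function('F')(-67, p)) = Add(Mul(1, 2937), -151) = Add(2937, -151) = 2786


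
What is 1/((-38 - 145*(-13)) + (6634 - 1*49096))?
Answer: -1/40615 ≈ -2.4621e-5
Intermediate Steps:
1/((-38 - 145*(-13)) + (6634 - 1*49096)) = 1/((-38 + 1885) + (6634 - 49096)) = 1/(1847 - 42462) = 1/(-40615) = -1/40615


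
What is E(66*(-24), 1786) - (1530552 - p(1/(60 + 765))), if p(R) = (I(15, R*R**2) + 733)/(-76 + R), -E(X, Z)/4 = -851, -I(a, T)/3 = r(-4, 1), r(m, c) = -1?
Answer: -95751259652/62699 ≈ -1.5272e+6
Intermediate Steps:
I(a, T) = 3 (I(a, T) = -3*(-1) = 3)
E(X, Z) = 3404 (E(X, Z) = -4*(-851) = 3404)
p(R) = 736/(-76 + R) (p(R) = (3 + 733)/(-76 + R) = 736/(-76 + R))
E(66*(-24), 1786) - (1530552 - p(1/(60 + 765))) = 3404 - (1530552 - 736/(-76 + 1/(60 + 765))) = 3404 - (1530552 - 736/(-76 + 1/825)) = 3404 - (1530552 - 736/(-62699/825)) = 3404 - (1530552 - 736*(-825)/62699) = 3404 - (1530552 - 1*(-607200/62699)) = 3404 - (1530552 + 607200/62699) = 3404 - 1*95964687048/62699 = 3404 - 95964687048/62699 = -95751259652/62699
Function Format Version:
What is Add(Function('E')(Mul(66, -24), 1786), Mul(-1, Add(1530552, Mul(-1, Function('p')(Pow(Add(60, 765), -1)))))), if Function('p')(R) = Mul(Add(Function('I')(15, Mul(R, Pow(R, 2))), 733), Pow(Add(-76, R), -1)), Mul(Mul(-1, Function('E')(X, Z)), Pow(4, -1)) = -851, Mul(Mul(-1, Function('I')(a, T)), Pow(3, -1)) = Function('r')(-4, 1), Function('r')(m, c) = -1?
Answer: Rational(-95751259652, 62699) ≈ -1.5272e+6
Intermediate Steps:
Function('I')(a, T) = 3 (Function('I')(a, T) = Mul(-3, -1) = 3)
Function('E')(X, Z) = 3404 (Function('E')(X, Z) = Mul(-4, -851) = 3404)
Function('p')(R) = Mul(736, Pow(Add(-76, R), -1)) (Function('p')(R) = Mul(Add(3, 733), Pow(Add(-76, R), -1)) = Mul(736, Pow(Add(-76, R), -1)))
Add(Function('E')(Mul(66, -24), 1786), Mul(-1, Add(1530552, Mul(-1, Function('p')(Pow(Add(60, 765), -1)))))) = Add(3404, Mul(-1, Add(1530552, Mul(-1, Mul(736, Pow(Add(-76, Pow(Add(60, 765), -1)), -1)))))) = Add(3404, Mul(-1, Add(1530552, Mul(-1, Mul(736, Pow(Add(-76, Pow(825, -1)), -1)))))) = Add(3404, Mul(-1, Add(1530552, Mul(-1, Mul(736, Pow(Add(-76, Rational(1, 825)), -1)))))) = Add(3404, Mul(-1, Add(1530552, Mul(-1, Mul(736, Pow(Rational(-62699, 825), -1)))))) = Add(3404, Mul(-1, Add(1530552, Mul(-1, Mul(736, Rational(-825, 62699)))))) = Add(3404, Mul(-1, Add(1530552, Mul(-1, Rational(-607200, 62699))))) = Add(3404, Mul(-1, Add(1530552, Rational(607200, 62699)))) = Add(3404, Mul(-1, Rational(95964687048, 62699))) = Add(3404, Rational(-95964687048, 62699)) = Rational(-95751259652, 62699)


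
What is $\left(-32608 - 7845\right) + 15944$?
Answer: $-24509$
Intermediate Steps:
$\left(-32608 - 7845\right) + 15944 = -40453 + 15944 = -24509$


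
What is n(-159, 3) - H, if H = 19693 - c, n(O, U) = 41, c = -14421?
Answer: -34073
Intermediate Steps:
H = 34114 (H = 19693 - 1*(-14421) = 19693 + 14421 = 34114)
n(-159, 3) - H = 41 - 1*34114 = 41 - 34114 = -34073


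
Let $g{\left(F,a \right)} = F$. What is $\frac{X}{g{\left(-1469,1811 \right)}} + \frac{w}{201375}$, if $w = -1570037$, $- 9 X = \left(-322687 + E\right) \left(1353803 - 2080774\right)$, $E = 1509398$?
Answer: $- \frac{2144779455517692}{32868875} \approx -6.5253 \cdot 10^{7}$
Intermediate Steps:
$X = \frac{862704482381}{9}$ ($X = - \frac{\left(-322687 + 1509398\right) \left(1353803 - 2080774\right)}{9} = - \frac{1186711 \left(-726971\right)}{9} = \left(- \frac{1}{9}\right) \left(-862704482381\right) = \frac{862704482381}{9} \approx 9.5856 \cdot 10^{10}$)
$\frac{X}{g{\left(-1469,1811 \right)}} + \frac{w}{201375} = \frac{862704482381}{9 \left(-1469\right)} - \frac{1570037}{201375} = \frac{862704482381}{9} \left(- \frac{1}{1469}\right) - \frac{1570037}{201375} = - \frac{862704482381}{13221} - \frac{1570037}{201375} = - \frac{2144779455517692}{32868875}$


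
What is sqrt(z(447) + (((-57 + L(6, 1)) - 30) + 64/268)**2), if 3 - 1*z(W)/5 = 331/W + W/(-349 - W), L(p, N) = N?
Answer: sqrt(1046994795068781741)/11919702 ≈ 85.843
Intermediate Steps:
z(W) = 15 - 1655/W - 5*W/(-349 - W) (z(W) = 15 - 5*(331/W + W/(-349 - W)) = 15 + (-1655/W - 5*W/(-349 - W)) = 15 - 1655/W - 5*W/(-349 - W))
sqrt(z(447) + (((-57 + L(6, 1)) - 30) + 64/268)**2) = sqrt(5*(-115519 + 4*447**2 + 716*447)/(447*(349 + 447)) + (((-57 + 1) - 30) + 64/268)**2) = sqrt(5*(1/447)*(-115519 + 4*199809 + 320052)/796 + ((-56 - 30) + 64*(1/268))**2) = sqrt(5*(1/447)*(1/796)*(-115519 + 799236 + 320052) + (-86 + 16/67)**2) = sqrt(5*(1/447)*(1/796)*1003769 + (-5746/67)**2) = sqrt(5018845/355812 + 33016516/4489) = sqrt(11770202186197/1597240068) = sqrt(1046994795068781741)/11919702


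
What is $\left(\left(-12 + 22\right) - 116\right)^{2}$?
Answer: $11236$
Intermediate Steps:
$\left(\left(-12 + 22\right) - 116\right)^{2} = \left(10 - 116\right)^{2} = \left(-106\right)^{2} = 11236$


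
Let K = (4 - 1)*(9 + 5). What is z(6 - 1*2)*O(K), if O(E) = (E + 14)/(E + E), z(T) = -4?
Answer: -8/3 ≈ -2.6667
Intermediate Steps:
K = 42 (K = 3*14 = 42)
O(E) = (14 + E)/(2*E) (O(E) = (14 + E)/((2*E)) = (14 + E)*(1/(2*E)) = (14 + E)/(2*E))
z(6 - 1*2)*O(K) = -2*(14 + 42)/42 = -2*56/42 = -4*2/3 = -8/3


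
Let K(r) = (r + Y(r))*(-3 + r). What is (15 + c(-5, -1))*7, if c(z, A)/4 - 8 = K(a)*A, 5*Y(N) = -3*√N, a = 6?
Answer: -175 + 252*√6/5 ≈ -51.546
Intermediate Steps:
Y(N) = -3*√N/5 (Y(N) = (-3*√N)/5 = -3*√N/5)
K(r) = (-3 + r)*(r - 3*√r/5) (K(r) = (r - 3*√r/5)*(-3 + r) = (-3 + r)*(r - 3*√r/5))
c(z, A) = 32 + 4*A*(18 - 9*√6/5) (c(z, A) = 32 + 4*((6² - 3*6 - 18*√6/5 + 9*√6/5)*A) = 32 + 4*((36 - 18 - 18*√6/5 + 9*√6/5)*A) = 32 + 4*((18 - 9*√6/5)*A) = 32 + 4*(A*(18 - 9*√6/5)) = 32 + 4*A*(18 - 9*√6/5))
(15 + c(-5, -1))*7 = (15 + (32 + (36/5)*(-1)*(10 - √6)))*7 = (15 + (32 + (-72 + 36*√6/5)))*7 = (15 + (-40 + 36*√6/5))*7 = (-25 + 36*√6/5)*7 = -175 + 252*√6/5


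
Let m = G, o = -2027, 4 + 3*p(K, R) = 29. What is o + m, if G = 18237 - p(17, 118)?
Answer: 48605/3 ≈ 16202.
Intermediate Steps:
p(K, R) = 25/3 (p(K, R) = -4/3 + (1/3)*29 = -4/3 + 29/3 = 25/3)
G = 54686/3 (G = 18237 - 1*25/3 = 18237 - 25/3 = 54686/3 ≈ 18229.)
m = 54686/3 ≈ 18229.
o + m = -2027 + 54686/3 = 48605/3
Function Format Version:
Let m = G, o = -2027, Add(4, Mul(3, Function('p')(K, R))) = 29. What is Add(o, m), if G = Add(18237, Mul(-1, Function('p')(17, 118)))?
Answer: Rational(48605, 3) ≈ 16202.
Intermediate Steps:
Function('p')(K, R) = Rational(25, 3) (Function('p')(K, R) = Add(Rational(-4, 3), Mul(Rational(1, 3), 29)) = Add(Rational(-4, 3), Rational(29, 3)) = Rational(25, 3))
G = Rational(54686, 3) (G = Add(18237, Mul(-1, Rational(25, 3))) = Add(18237, Rational(-25, 3)) = Rational(54686, 3) ≈ 18229.)
m = Rational(54686, 3) ≈ 18229.
Add(o, m) = Add(-2027, Rational(54686, 3)) = Rational(48605, 3)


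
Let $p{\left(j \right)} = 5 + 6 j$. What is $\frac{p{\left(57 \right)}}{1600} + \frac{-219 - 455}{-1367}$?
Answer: $\frac{1552749}{2187200} \approx 0.70993$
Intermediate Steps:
$\frac{p{\left(57 \right)}}{1600} + \frac{-219 - 455}{-1367} = \frac{5 + 6 \cdot 57}{1600} + \frac{-219 - 455}{-1367} = \left(5 + 342\right) \frac{1}{1600} - - \frac{674}{1367} = 347 \cdot \frac{1}{1600} + \frac{674}{1367} = \frac{347}{1600} + \frac{674}{1367} = \frac{1552749}{2187200}$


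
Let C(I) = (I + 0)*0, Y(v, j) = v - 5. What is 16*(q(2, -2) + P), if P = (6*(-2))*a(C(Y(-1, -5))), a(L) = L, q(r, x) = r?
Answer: 32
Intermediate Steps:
Y(v, j) = -5 + v
C(I) = 0 (C(I) = I*0 = 0)
P = 0 (P = (6*(-2))*0 = -12*0 = 0)
16*(q(2, -2) + P) = 16*(2 + 0) = 16*2 = 32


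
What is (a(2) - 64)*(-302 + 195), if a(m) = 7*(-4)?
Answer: 9844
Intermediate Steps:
a(m) = -28
(a(2) - 64)*(-302 + 195) = (-28 - 64)*(-302 + 195) = -92*(-107) = 9844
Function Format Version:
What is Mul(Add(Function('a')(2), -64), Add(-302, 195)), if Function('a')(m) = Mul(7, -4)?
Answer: 9844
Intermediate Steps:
Function('a')(m) = -28
Mul(Add(Function('a')(2), -64), Add(-302, 195)) = Mul(Add(-28, -64), Add(-302, 195)) = Mul(-92, -107) = 9844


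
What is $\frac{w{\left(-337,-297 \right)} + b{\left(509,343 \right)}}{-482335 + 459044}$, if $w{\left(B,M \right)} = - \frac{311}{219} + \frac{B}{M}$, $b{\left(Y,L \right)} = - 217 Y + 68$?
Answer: $\frac{2393263373}{504972171} \approx 4.7394$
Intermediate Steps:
$b{\left(Y,L \right)} = 68 - 217 Y$
$w{\left(B,M \right)} = - \frac{311}{219} + \frac{B}{M}$ ($w{\left(B,M \right)} = \left(-311\right) \frac{1}{219} + \frac{B}{M} = - \frac{311}{219} + \frac{B}{M}$)
$\frac{w{\left(-337,-297 \right)} + b{\left(509,343 \right)}}{-482335 + 459044} = \frac{\left(- \frac{311}{219} - \frac{337}{-297}\right) + \left(68 - 110453\right)}{-482335 + 459044} = \frac{\left(- \frac{311}{219} - - \frac{337}{297}\right) + \left(68 - 110453\right)}{-23291} = \left(\left(- \frac{311}{219} + \frac{337}{297}\right) - 110385\right) \left(- \frac{1}{23291}\right) = \left(- \frac{6188}{21681} - 110385\right) \left(- \frac{1}{23291}\right) = \left(- \frac{2393263373}{21681}\right) \left(- \frac{1}{23291}\right) = \frac{2393263373}{504972171}$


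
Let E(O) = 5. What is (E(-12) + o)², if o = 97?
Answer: 10404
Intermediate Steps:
(E(-12) + o)² = (5 + 97)² = 102² = 10404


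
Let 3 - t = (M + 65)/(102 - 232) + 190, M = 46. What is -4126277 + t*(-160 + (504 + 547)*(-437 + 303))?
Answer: 1437748898/65 ≈ 2.2119e+7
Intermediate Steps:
t = -24199/130 (t = 3 - ((46 + 65)/(102 - 232) + 190) = 3 - (111/(-130) + 190) = 3 - (111*(-1/130) + 190) = 3 - (-111/130 + 190) = 3 - 1*24589/130 = 3 - 24589/130 = -24199/130 ≈ -186.15)
-4126277 + t*(-160 + (504 + 547)*(-437 + 303)) = -4126277 - 24199*(-160 + (504 + 547)*(-437 + 303))/130 = -4126277 - 24199*(-160 + 1051*(-134))/130 = -4126277 - 24199*(-160 - 140834)/130 = -4126277 - 24199/130*(-140994) = -4126277 + 1705956903/65 = 1437748898/65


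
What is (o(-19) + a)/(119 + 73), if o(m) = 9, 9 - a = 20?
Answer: -1/96 ≈ -0.010417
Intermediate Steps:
a = -11 (a = 9 - 1*20 = 9 - 20 = -11)
(o(-19) + a)/(119 + 73) = (9 - 11)/(119 + 73) = -2/192 = -2*1/192 = -1/96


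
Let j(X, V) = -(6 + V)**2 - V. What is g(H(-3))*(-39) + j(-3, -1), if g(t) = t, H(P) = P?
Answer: 93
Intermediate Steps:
j(X, V) = -V - (6 + V)**2
g(H(-3))*(-39) + j(-3, -1) = -3*(-39) + (-1*(-1) - (6 - 1)**2) = 117 + (1 - 1*5**2) = 117 + (1 - 1*25) = 117 + (1 - 25) = 117 - 24 = 93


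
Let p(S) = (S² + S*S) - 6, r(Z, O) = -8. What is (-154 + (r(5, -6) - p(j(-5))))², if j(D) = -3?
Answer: 30276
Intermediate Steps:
p(S) = -6 + 2*S² (p(S) = (S² + S²) - 6 = 2*S² - 6 = -6 + 2*S²)
(-154 + (r(5, -6) - p(j(-5))))² = (-154 + (-8 - (-6 + 2*(-3)²)))² = (-154 + (-8 - (-6 + 2*9)))² = (-154 + (-8 - (-6 + 18)))² = (-154 + (-8 - 1*12))² = (-154 + (-8 - 12))² = (-154 - 20)² = (-174)² = 30276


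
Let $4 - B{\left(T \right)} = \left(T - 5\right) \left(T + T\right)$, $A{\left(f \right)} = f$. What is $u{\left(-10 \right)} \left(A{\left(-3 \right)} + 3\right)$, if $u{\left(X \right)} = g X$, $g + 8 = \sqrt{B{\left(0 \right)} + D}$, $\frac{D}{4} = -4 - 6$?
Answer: $0$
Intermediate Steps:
$B{\left(T \right)} = 4 - 2 T \left(-5 + T\right)$ ($B{\left(T \right)} = 4 - \left(T - 5\right) \left(T + T\right) = 4 - \left(-5 + T\right) 2 T = 4 - 2 T \left(-5 + T\right)$)
$D = -40$ ($D = 4 \left(-4 - 6\right) = 4 \left(-10\right) = -40$)
$g = -8 + 6 i$ ($g = -8 + \sqrt{\left(4 - 2 \cdot 0^{2} + 10 \cdot 0\right) - 40} = -8 + \sqrt{\left(4 - 0 + 0\right) - 40} = -8 + \sqrt{\left(4 + 0 + 0\right) - 40} = -8 + \sqrt{4 - 40} = -8 + \sqrt{-36} = -8 + 6 i \approx -8.0 + 6.0 i$)
$u{\left(X \right)} = X \left(-8 + 6 i\right)$ ($u{\left(X \right)} = \left(-8 + 6 i\right) X = X \left(-8 + 6 i\right)$)
$u{\left(-10 \right)} \left(A{\left(-3 \right)} + 3\right) = - 10 \left(-8 + 6 i\right) \left(-3 + 3\right) = \left(80 - 60 i\right) 0 = 0$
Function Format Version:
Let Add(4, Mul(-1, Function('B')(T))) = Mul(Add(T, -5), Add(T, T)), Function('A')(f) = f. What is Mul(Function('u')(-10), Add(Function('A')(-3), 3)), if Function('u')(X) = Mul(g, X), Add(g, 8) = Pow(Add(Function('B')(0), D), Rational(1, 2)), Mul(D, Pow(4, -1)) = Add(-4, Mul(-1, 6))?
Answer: 0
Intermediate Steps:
Function('B')(T) = Add(4, Mul(-2, T, Add(-5, T))) (Function('B')(T) = Add(4, Mul(-1, Mul(Add(T, -5), Add(T, T)))) = Add(4, Mul(-1, Mul(Add(-5, T), Mul(2, T)))) = Add(4, Mul(-1, Mul(2, T, Add(-5, T)))) = Add(4, Mul(-2, T, Add(-5, T))))
D = -40 (D = Mul(4, Add(-4, Mul(-1, 6))) = Mul(4, Add(-4, -6)) = Mul(4, -10) = -40)
g = Add(-8, Mul(6, I)) (g = Add(-8, Pow(Add(Add(4, Mul(-2, Pow(0, 2)), Mul(10, 0)), -40), Rational(1, 2))) = Add(-8, Pow(Add(Add(4, Mul(-2, 0), 0), -40), Rational(1, 2))) = Add(-8, Pow(Add(Add(4, 0, 0), -40), Rational(1, 2))) = Add(-8, Pow(Add(4, -40), Rational(1, 2))) = Add(-8, Pow(-36, Rational(1, 2))) = Add(-8, Mul(6, I)) ≈ Add(-8.0000, Mul(6.0000, I)))
Function('u')(X) = Mul(X, Add(-8, Mul(6, I))) (Function('u')(X) = Mul(Add(-8, Mul(6, I)), X) = Mul(X, Add(-8, Mul(6, I))))
Mul(Function('u')(-10), Add(Function('A')(-3), 3)) = Mul(Mul(-10, Add(-8, Mul(6, I))), Add(-3, 3)) = Mul(Add(80, Mul(-60, I)), 0) = 0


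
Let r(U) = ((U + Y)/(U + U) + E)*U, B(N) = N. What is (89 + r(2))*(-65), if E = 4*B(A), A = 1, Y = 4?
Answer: -6500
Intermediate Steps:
E = 4 (E = 4*1 = 4)
r(U) = U*(4 + (4 + U)/(2*U)) (r(U) = ((U + 4)/(U + U) + 4)*U = ((4 + U)/((2*U)) + 4)*U = ((4 + U)*(1/(2*U)) + 4)*U = ((4 + U)/(2*U) + 4)*U = (4 + (4 + U)/(2*U))*U = U*(4 + (4 + U)/(2*U)))
(89 + r(2))*(-65) = (89 + (2 + (9/2)*2))*(-65) = (89 + (2 + 9))*(-65) = (89 + 11)*(-65) = 100*(-65) = -6500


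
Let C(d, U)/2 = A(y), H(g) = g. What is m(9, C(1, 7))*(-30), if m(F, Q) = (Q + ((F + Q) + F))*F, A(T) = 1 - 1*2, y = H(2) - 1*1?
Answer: -3780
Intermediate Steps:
y = 1 (y = 2 - 1*1 = 2 - 1 = 1)
A(T) = -1 (A(T) = 1 - 2 = -1)
C(d, U) = -2 (C(d, U) = 2*(-1) = -2)
m(F, Q) = F*(2*F + 2*Q) (m(F, Q) = (Q + (Q + 2*F))*F = (2*F + 2*Q)*F = F*(2*F + 2*Q))
m(9, C(1, 7))*(-30) = (2*9*(9 - 2))*(-30) = (2*9*7)*(-30) = 126*(-30) = -3780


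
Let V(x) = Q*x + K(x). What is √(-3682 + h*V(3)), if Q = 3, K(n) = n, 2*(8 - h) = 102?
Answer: I*√4198 ≈ 64.792*I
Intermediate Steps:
h = -43 (h = 8 - ½*102 = 8 - 51 = -43)
V(x) = 4*x (V(x) = 3*x + x = 4*x)
√(-3682 + h*V(3)) = √(-3682 - 172*3) = √(-3682 - 43*12) = √(-3682 - 516) = √(-4198) = I*√4198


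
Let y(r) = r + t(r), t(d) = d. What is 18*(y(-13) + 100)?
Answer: 1332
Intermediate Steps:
y(r) = 2*r (y(r) = r + r = 2*r)
18*(y(-13) + 100) = 18*(2*(-13) + 100) = 18*(-26 + 100) = 18*74 = 1332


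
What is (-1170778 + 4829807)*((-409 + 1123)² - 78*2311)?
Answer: 1205789098602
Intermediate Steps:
(-1170778 + 4829807)*((-409 + 1123)² - 78*2311) = 3659029*(714² - 180258) = 3659029*(509796 - 180258) = 3659029*329538 = 1205789098602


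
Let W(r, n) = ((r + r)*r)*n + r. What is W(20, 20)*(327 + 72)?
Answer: 6391980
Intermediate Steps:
W(r, n) = r + 2*n*r² (W(r, n) = ((2*r)*r)*n + r = (2*r²)*n + r = 2*n*r² + r = r + 2*n*r²)
W(20, 20)*(327 + 72) = (20*(1 + 2*20*20))*(327 + 72) = (20*(1 + 800))*399 = (20*801)*399 = 16020*399 = 6391980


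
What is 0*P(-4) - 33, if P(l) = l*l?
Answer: -33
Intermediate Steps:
P(l) = l²
0*P(-4) - 33 = 0*(-4)² - 33 = 0*16 - 33 = 0 - 33 = -33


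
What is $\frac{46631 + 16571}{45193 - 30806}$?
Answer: $\frac{63202}{14387} \approx 4.393$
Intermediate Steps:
$\frac{46631 + 16571}{45193 - 30806} = \frac{63202}{14387}$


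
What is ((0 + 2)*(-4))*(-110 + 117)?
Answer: -56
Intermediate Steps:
((0 + 2)*(-4))*(-110 + 117) = (2*(-4))*7 = -8*7 = -56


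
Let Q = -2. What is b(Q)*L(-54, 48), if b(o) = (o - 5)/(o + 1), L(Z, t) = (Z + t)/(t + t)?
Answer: -7/16 ≈ -0.43750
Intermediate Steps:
L(Z, t) = (Z + t)/(2*t) (L(Z, t) = (Z + t)/((2*t)) = (Z + t)*(1/(2*t)) = (Z + t)/(2*t))
b(o) = (-5 + o)/(1 + o)
b(Q)*L(-54, 48) = ((-5 - 2)/(1 - 2))*((1/2)*(-54 + 48)/48) = (-7/(-1))*((1/2)*(1/48)*(-6)) = -1*(-7)*(-1/16) = 7*(-1/16) = -7/16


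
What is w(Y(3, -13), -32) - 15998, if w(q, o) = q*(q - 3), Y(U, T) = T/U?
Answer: -143696/9 ≈ -15966.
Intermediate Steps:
w(q, o) = q*(-3 + q)
w(Y(3, -13), -32) - 15998 = (-13/3)*(-3 - 13/3) - 15998 = (-13*⅓)*(-3 - 13*⅓) - 15998 = -13*(-3 - 13/3)/3 - 15998 = -13/3*(-22/3) - 15998 = 286/9 - 15998 = -143696/9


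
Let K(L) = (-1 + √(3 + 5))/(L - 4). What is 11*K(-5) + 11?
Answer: 110/9 - 22*√2/9 ≈ 8.7653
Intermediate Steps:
K(L) = (-1 + 2*√2)/(-4 + L) (K(L) = (-1 + √8)/(-4 + L) = (-1 + 2*√2)/(-4 + L))
11*K(-5) + 11 = 11*((-1 + 2*√2)/(-4 - 5)) + 11 = 11*((-1 + 2*√2)/(-9)) + 11 = 11*(-(-1 + 2*√2)/9) + 11 = 11*(⅑ - 2*√2/9) + 11 = (11/9 - 22*√2/9) + 11 = 110/9 - 22*√2/9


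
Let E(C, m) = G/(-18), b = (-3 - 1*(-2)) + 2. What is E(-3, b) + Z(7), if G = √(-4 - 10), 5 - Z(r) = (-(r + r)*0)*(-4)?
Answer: 5 - I*√14/18 ≈ 5.0 - 0.20787*I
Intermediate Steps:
b = 1 (b = (-3 + 2) + 2 = -1 + 2 = 1)
Z(r) = 5 (Z(r) = 5 - -(r + r)*0*(-4) = 5 - -2*r*0*(-4) = 5 - 0*(-4) = 5 - 1*0 = 5 + 0 = 5)
G = I*√14 (G = √(-14) = I*√14 ≈ 3.7417*I)
E(C, m) = -I*√14/18 (E(C, m) = (I*√14)/(-18) = (I*√14)*(-1/18) = -I*√14/18)
E(-3, b) + Z(7) = -I*√14/18 + 5 = 5 - I*√14/18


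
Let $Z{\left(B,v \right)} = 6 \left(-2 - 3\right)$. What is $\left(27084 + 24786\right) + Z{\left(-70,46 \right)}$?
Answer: $51840$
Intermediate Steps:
$Z{\left(B,v \right)} = -30$ ($Z{\left(B,v \right)} = 6 \left(-5\right) = -30$)
$\left(27084 + 24786\right) + Z{\left(-70,46 \right)} = \left(27084 + 24786\right) - 30 = 51870 - 30 = 51840$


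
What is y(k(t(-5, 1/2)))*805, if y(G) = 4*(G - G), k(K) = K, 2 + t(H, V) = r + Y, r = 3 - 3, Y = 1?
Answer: 0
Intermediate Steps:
r = 0
t(H, V) = -1 (t(H, V) = -2 + (0 + 1) = -2 + 1 = -1)
y(G) = 0 (y(G) = 4*0 = 0)
y(k(t(-5, 1/2)))*805 = 0*805 = 0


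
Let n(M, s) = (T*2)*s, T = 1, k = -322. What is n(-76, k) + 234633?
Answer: 233989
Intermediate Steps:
n(M, s) = 2*s (n(M, s) = (1*2)*s = 2*s)
n(-76, k) + 234633 = 2*(-322) + 234633 = -644 + 234633 = 233989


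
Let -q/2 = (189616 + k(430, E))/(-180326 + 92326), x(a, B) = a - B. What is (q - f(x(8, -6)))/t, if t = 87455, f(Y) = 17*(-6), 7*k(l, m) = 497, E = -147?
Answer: 4677687/3848020000 ≈ 0.0012156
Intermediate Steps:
k(l, m) = 71 (k(l, m) = (1/7)*497 = 71)
f(Y) = -102
q = 189687/44000 (q = -2*(189616 + 71)/(-180326 + 92326) = -379374/(-88000) = -379374*(-1)/88000 = -2*(-189687/88000) = 189687/44000 ≈ 4.3111)
(q - f(x(8, -6)))/t = (189687/44000 - 1*(-102))/87455 = (189687/44000 + 102)*(1/87455) = (4677687/44000)*(1/87455) = 4677687/3848020000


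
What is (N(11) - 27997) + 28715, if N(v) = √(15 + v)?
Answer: 718 + √26 ≈ 723.10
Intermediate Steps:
(N(11) - 27997) + 28715 = (√(15 + 11) - 27997) + 28715 = (√26 - 27997) + 28715 = (-27997 + √26) + 28715 = 718 + √26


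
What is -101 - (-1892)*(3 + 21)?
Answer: 45307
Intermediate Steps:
-101 - (-1892)*(3 + 21) = -101 - (-1892)*24 = -101 - 473*(-96) = -101 + 45408 = 45307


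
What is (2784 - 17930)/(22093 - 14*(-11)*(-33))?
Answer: -15146/17011 ≈ -0.89036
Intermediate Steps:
(2784 - 17930)/(22093 - 14*(-11)*(-33)) = -15146/(22093 + 154*(-33)) = -15146/(22093 - 5082) = -15146/17011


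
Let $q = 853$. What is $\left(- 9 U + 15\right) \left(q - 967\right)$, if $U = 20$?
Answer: $18810$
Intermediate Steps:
$\left(- 9 U + 15\right) \left(q - 967\right) = \left(\left(-9\right) 20 + 15\right) \left(853 - 967\right) = \left(-180 + 15\right) \left(-114\right) = \left(-165\right) \left(-114\right) = 18810$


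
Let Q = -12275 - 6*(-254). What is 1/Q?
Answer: -1/10751 ≈ -9.3015e-5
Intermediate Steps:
Q = -10751 (Q = -12275 + 1524 = -10751)
1/Q = 1/(-10751) = -1/10751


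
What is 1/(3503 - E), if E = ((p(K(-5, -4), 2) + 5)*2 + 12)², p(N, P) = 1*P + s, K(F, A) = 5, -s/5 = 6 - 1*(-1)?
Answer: 1/1567 ≈ 0.00063816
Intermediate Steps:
s = -35 (s = -5*(6 - 1*(-1)) = -5*(6 + 1) = -5*7 = -35)
p(N, P) = -35 + P (p(N, P) = 1*P - 35 = P - 35 = -35 + P)
E = 1936 (E = (((-35 + 2) + 5)*2 + 12)² = ((-33 + 5)*2 + 12)² = (-28*2 + 12)² = (-56 + 12)² = (-44)² = 1936)
1/(3503 - E) = 1/(3503 - 1*1936) = 1/(3503 - 1936) = 1/1567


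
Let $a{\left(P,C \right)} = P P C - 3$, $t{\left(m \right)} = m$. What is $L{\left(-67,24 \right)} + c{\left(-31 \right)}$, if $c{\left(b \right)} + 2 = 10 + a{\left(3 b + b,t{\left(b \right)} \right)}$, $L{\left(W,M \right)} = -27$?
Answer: $-476678$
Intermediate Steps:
$a{\left(P,C \right)} = -3 + C P^{2}$ ($a{\left(P,C \right)} = P^{2} C - 3 = C P^{2} - 3 = -3 + C P^{2}$)
$c{\left(b \right)} = 5 + 16 b^{3}$ ($c{\left(b \right)} = -2 + \left(10 + \left(-3 + b \left(3 b + b\right)^{2}\right)\right) = -2 + \left(10 + \left(-3 + b \left(4 b\right)^{2}\right)\right) = -2 + \left(10 + \left(-3 + b 16 b^{2}\right)\right) = -2 + \left(10 + \left(-3 + 16 b^{3}\right)\right) = -2 + \left(7 + 16 b^{3}\right) = 5 + 16 b^{3}$)
$L{\left(-67,24 \right)} + c{\left(-31 \right)} = -27 + \left(5 + 16 \left(-31\right)^{3}\right) = -27 + \left(5 + 16 \left(-29791\right)\right) = -27 + \left(5 - 476656\right) = -27 - 476651 = -476678$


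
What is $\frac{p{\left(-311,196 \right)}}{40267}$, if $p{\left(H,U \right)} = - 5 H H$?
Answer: $- \frac{483605}{40267} \approx -12.01$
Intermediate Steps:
$p{\left(H,U \right)} = - 5 H^{2}$
$\frac{p{\left(-311,196 \right)}}{40267} = \frac{\left(-5\right) \left(-311\right)^{2}}{40267} = \left(-5\right) 96721 \cdot \frac{1}{40267} = \left(-483605\right) \frac{1}{40267} = - \frac{483605}{40267}$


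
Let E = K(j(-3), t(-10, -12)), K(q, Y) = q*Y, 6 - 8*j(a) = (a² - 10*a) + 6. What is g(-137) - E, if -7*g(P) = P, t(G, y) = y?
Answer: -545/14 ≈ -38.929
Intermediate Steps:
g(P) = -P/7
j(a) = -a²/8 + 5*a/4 (j(a) = ¾ - ((a² - 10*a) + 6)/8 = ¾ - (6 + a² - 10*a)/8 = ¾ + (-¾ - a²/8 + 5*a/4) = -a²/8 + 5*a/4)
K(q, Y) = Y*q
E = 117/2 (E = -3*(-3)*(10 - 1*(-3))/2 = -3*(-3)*(10 + 3)/2 = -3*(-3)*13/2 = -12*(-39/8) = 117/2 ≈ 58.500)
g(-137) - E = -⅐*(-137) - 1*117/2 = 137/7 - 117/2 = -545/14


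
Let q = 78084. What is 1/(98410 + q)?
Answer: 1/176494 ≈ 5.6659e-6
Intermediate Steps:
1/(98410 + q) = 1/(98410 + 78084) = 1/176494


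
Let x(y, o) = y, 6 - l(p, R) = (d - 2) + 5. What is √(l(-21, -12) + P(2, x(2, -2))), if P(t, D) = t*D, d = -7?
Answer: √14 ≈ 3.7417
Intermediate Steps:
l(p, R) = 10 (l(p, R) = 6 - ((-7 - 2) + 5) = 6 - (-9 + 5) = 6 - 1*(-4) = 6 + 4 = 10)
P(t, D) = D*t
√(l(-21, -12) + P(2, x(2, -2))) = √(10 + 2*2) = √(10 + 4) = √14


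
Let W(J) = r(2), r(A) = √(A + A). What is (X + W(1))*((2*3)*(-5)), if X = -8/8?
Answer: -30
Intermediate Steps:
r(A) = √2*√A (r(A) = √(2*A) = √2*√A)
X = -1 (X = -8*⅛ = -1)
W(J) = 2 (W(J) = √2*√2 = 2)
(X + W(1))*((2*3)*(-5)) = (-1 + 2)*((2*3)*(-5)) = 1*(6*(-5)) = 1*(-30) = -30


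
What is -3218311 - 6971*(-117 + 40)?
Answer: -2681544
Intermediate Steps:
-3218311 - 6971*(-117 + 40) = -3218311 - 6971*(-77) = -3218311 - 1*(-536767) = -3218311 + 536767 = -2681544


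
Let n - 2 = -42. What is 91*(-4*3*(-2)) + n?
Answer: 2144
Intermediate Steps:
n = -40 (n = 2 - 42 = -40)
91*(-4*3*(-2)) + n = 91*(-4*3*(-2)) - 40 = 91*(-12*(-2)) - 40 = 91*24 - 40 = 2184 - 40 = 2144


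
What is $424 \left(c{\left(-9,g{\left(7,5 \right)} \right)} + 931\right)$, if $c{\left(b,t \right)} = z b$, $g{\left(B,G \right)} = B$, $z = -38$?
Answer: $539752$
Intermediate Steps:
$c{\left(b,t \right)} = - 38 b$
$424 \left(c{\left(-9,g{\left(7,5 \right)} \right)} + 931\right) = 424 \left(\left(-38\right) \left(-9\right) + 931\right) = 424 \left(342 + 931\right) = 424 \cdot 1273 = 539752$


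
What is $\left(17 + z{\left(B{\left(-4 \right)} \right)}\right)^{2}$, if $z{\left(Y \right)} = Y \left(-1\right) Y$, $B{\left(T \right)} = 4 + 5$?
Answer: $4096$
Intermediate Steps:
$B{\left(T \right)} = 9$
$z{\left(Y \right)} = - Y^{2}$ ($z{\left(Y \right)} = - Y Y = - Y^{2}$)
$\left(17 + z{\left(B{\left(-4 \right)} \right)}\right)^{2} = \left(17 - 9^{2}\right)^{2} = \left(17 - 81\right)^{2} = \left(-64\right)^{2} = 4096$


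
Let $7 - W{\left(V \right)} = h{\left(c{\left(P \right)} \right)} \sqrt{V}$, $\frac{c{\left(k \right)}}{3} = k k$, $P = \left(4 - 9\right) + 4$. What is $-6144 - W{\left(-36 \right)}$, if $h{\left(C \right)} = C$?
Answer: $-6151 + 18 i \approx -6151.0 + 18.0 i$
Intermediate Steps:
$P = -1$ ($P = \left(4 - 9\right) + 4 = -5 + 4 = -1$)
$c{\left(k \right)} = 3 k^{2}$ ($c{\left(k \right)} = 3 k k = 3 k^{2}$)
$W{\left(V \right)} = 7 - 3 \sqrt{V}$ ($W{\left(V \right)} = 7 - 3 \left(-1\right)^{2} \sqrt{V} = 7 - 3 \cdot 1 \sqrt{V} = 7 - 3 \sqrt{V}$)
$-6144 - W{\left(-36 \right)} = -6144 - \left(7 - 3 \sqrt{-36}\right) = -6144 - \left(7 - 3 \cdot 6 i\right) = -6144 - \left(7 - 18 i\right) = -6151 + 18 i$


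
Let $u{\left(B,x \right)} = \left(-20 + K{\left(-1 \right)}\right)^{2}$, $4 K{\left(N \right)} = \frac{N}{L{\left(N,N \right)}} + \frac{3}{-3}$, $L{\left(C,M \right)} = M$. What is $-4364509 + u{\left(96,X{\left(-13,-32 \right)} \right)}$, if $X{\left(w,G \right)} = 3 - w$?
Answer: $-4364109$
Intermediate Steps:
$K{\left(N \right)} = 0$ ($K{\left(N \right)} = \frac{\frac{N}{N} + \frac{3}{-3}}{4} = \frac{1 + 3 \left(- \frac{1}{3}\right)}{4} = \frac{1 - 1}{4} = \frac{1}{4} \cdot 0 = 0$)
$u{\left(B,x \right)} = 400$ ($u{\left(B,x \right)} = \left(-20 + 0\right)^{2} = \left(-20\right)^{2} = 400$)
$-4364509 + u{\left(96,X{\left(-13,-32 \right)} \right)} = -4364509 + 400 = -4364109$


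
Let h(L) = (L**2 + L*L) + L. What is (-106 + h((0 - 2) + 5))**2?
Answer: 7225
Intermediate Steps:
h(L) = L + 2*L**2 (h(L) = (L**2 + L**2) + L = 2*L**2 + L = L + 2*L**2)
(-106 + h((0 - 2) + 5))**2 = (-106 + ((0 - 2) + 5)*(1 + 2*((0 - 2) + 5)))**2 = (-106 + (-2 + 5)*(1 + 2*(-2 + 5)))**2 = (-106 + 3*(1 + 2*3))**2 = (-106 + 3*(1 + 6))**2 = (-106 + 3*7)**2 = (-106 + 21)**2 = (-85)**2 = 7225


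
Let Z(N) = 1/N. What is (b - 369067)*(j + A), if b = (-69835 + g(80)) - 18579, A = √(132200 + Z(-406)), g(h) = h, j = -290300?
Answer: 132783510300 - 65343*√21791318794/58 ≈ 1.3262e+11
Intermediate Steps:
A = √21791318794/406 (A = √(132200 + 1/(-406)) = √(132200 - 1/406) = √(53673199/406) = √21791318794/406 ≈ 363.59)
b = -88334 (b = (-69835 + 80) - 18579 = -69755 - 18579 = -88334)
(b - 369067)*(j + A) = (-88334 - 369067)*(-290300 + √21791318794/406) = -457401*(-290300 + √21791318794/406) = 132783510300 - 65343*√21791318794/58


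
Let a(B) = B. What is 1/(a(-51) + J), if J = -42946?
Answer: -1/42997 ≈ -2.3257e-5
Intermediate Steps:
1/(a(-51) + J) = 1/(-51 - 42946) = 1/(-42997) = -1/42997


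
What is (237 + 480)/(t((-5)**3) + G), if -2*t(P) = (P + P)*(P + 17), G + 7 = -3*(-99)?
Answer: -717/13210 ≈ -0.054277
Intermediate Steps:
G = 290 (G = -7 - 3*(-99) = -7 + 297 = 290)
t(P) = -P*(17 + P) (t(P) = -(P + P)*(P + 17)/2 = -2*P*(17 + P)/2 = -P*(17 + P))
(237 + 480)/(t((-5)**3) + G) = (237 + 480)/(-1*(-5)**3*(17 + (-5)**3) + 290) = 717/(-1*(-125)*(17 - 125) + 290) = 717/(-1*(-125)*(-108) + 290) = 717/(-13500 + 290) = 717/(-13210) = 717*(-1/13210) = -717/13210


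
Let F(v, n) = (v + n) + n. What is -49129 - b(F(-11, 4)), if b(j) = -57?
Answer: -49072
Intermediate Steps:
F(v, n) = v + 2*n (F(v, n) = (n + v) + n = v + 2*n)
-49129 - b(F(-11, 4)) = -49129 - 1*(-57) = -49129 + 57 = -49072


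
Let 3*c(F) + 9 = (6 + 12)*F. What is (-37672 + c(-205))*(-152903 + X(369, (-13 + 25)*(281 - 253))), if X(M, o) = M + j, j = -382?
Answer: 5949196980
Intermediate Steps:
c(F) = -3 + 6*F (c(F) = -3 + ((6 + 12)*F)/3 = -3 + (18*F)/3 = -3 + 6*F)
X(M, o) = -382 + M (X(M, o) = M - 382 = -382 + M)
(-37672 + c(-205))*(-152903 + X(369, (-13 + 25)*(281 - 253))) = (-37672 + (-3 + 6*(-205)))*(-152903 + (-382 + 369)) = (-37672 + (-3 - 1230))*(-152903 - 13) = (-37672 - 1233)*(-152916) = -38905*(-152916) = 5949196980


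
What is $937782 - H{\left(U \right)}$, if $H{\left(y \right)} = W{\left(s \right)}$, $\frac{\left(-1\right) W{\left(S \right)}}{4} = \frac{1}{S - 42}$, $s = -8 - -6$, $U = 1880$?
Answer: $\frac{10315601}{11} \approx 9.3778 \cdot 10^{5}$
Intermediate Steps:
$s = -2$ ($s = -8 + 6 = -2$)
$W{\left(S \right)} = - \frac{4}{-42 + S}$ ($W{\left(S \right)} = - \frac{4}{S - 42} = - \frac{4}{-42 + S}$)
$H{\left(y \right)} = \frac{1}{11}$ ($H{\left(y \right)} = - \frac{4}{-42 - 2} = - \frac{4}{-44} = \left(-4\right) \left(- \frac{1}{44}\right) = \frac{1}{11}$)
$937782 - H{\left(U \right)} = 937782 - \frac{1}{11} = \frac{10315601}{11}$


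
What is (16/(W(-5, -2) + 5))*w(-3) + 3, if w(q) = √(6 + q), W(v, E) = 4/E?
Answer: 3 + 16*√3/3 ≈ 12.238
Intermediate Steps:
(16/(W(-5, -2) + 5))*w(-3) + 3 = (16/(4/(-2) + 5))*√(6 - 3) + 3 = (16/(4*(-½) + 5))*√3 + 3 = (16/(-2 + 5))*√3 + 3 = (16/3)*√3 + 3 = (16*(⅓))*√3 + 3 = 16*√3/3 + 3 = 3 + 16*√3/3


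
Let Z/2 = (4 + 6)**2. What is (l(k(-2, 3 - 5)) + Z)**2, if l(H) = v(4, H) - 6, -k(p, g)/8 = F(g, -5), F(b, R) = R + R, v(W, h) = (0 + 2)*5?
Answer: 41616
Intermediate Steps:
v(W, h) = 10 (v(W, h) = 2*5 = 10)
F(b, R) = 2*R
k(p, g) = 80 (k(p, g) = -16*(-5) = -8*(-10) = 80)
l(H) = 4 (l(H) = 10 - 6 = 4)
Z = 200 (Z = 2*(4 + 6)**2 = 2*10**2 = 2*100 = 200)
(l(k(-2, 3 - 5)) + Z)**2 = (4 + 200)**2 = 204**2 = 41616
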